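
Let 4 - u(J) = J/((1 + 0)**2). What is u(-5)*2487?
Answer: 22383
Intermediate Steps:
u(J) = 4 - J (u(J) = 4 - J/((1 + 0)**2) = 4 - J/(1**2) = 4 - J/1 = 4 - J)
u(-5)*2487 = (4 - 1*(-5))*2487 = (4 + 5)*2487 = 9*2487 = 22383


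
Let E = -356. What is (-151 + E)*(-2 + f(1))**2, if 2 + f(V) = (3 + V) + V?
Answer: -507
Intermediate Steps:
f(V) = 1 + 2*V (f(V) = -2 + ((3 + V) + V) = -2 + (3 + 2*V) = 1 + 2*V)
(-151 + E)*(-2 + f(1))**2 = (-151 - 356)*(-2 + (1 + 2*1))**2 = -507*(-2 + (1 + 2))**2 = -507*(-2 + 3)**2 = -507*1**2 = -507*1 = -507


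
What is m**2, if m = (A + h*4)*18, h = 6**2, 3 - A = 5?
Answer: 6533136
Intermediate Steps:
A = -2 (A = 3 - 1*5 = 3 - 5 = -2)
h = 36
m = 2556 (m = (-2 + 36*4)*18 = (-2 + 144)*18 = 142*18 = 2556)
m**2 = 2556**2 = 6533136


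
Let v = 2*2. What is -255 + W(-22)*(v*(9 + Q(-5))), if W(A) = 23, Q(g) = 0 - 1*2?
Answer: 389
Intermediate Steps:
Q(g) = -2 (Q(g) = 0 - 2 = -2)
v = 4
-255 + W(-22)*(v*(9 + Q(-5))) = -255 + 23*(4*(9 - 2)) = -255 + 23*(4*7) = -255 + 23*28 = -255 + 644 = 389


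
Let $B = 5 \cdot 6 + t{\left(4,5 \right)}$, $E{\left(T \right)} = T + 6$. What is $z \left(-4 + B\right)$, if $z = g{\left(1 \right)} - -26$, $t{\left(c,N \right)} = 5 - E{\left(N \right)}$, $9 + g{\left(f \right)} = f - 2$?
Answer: $320$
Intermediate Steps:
$E{\left(T \right)} = 6 + T$
$g{\left(f \right)} = -11 + f$ ($g{\left(f \right)} = -9 + \left(f - 2\right) = -9 + \left(-2 + f\right) = -11 + f$)
$t{\left(c,N \right)} = -1 - N$ ($t{\left(c,N \right)} = 5 - \left(6 + N\right) = -1 - N$)
$z = 16$ ($z = \left(-11 + 1\right) - -26 = -10 + 26 = 16$)
$B = 24$ ($B = 5 \cdot 6 - 6 = 30 - 6 = 24$)
$z \left(-4 + B\right) = 16 \left(-4 + 24\right) = 16 \cdot 20 = 320$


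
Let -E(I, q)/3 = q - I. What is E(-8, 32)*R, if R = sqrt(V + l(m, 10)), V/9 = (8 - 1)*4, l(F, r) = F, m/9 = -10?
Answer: -1080*sqrt(2) ≈ -1527.4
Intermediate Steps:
m = -90 (m = 9*(-10) = -90)
E(I, q) = -3*q + 3*I (E(I, q) = -3*(q - I) = -3*q + 3*I)
V = 252 (V = 9*((8 - 1)*4) = 9*(7*4) = 9*28 = 252)
R = 9*sqrt(2) (R = sqrt(252 - 90) = sqrt(162) = 9*sqrt(2) ≈ 12.728)
E(-8, 32)*R = (-3*32 + 3*(-8))*(9*sqrt(2)) = (-96 - 24)*(9*sqrt(2)) = -1080*sqrt(2)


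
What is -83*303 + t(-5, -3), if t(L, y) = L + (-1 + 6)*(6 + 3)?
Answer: -25109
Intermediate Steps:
t(L, y) = 45 + L (t(L, y) = L + 5*9 = L + 45 = 45 + L)
-83*303 + t(-5, -3) = -83*303 + (45 - 5) = -25149 + 40 = -25109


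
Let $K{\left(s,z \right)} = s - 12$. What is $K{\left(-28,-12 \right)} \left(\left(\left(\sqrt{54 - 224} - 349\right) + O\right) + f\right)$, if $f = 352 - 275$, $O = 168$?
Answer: $4160 - 40 i \sqrt{170} \approx 4160.0 - 521.54 i$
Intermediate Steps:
$K{\left(s,z \right)} = -12 + s$
$f = 77$ ($f = 352 - 275 = 77$)
$K{\left(-28,-12 \right)} \left(\left(\left(\sqrt{54 - 224} - 349\right) + O\right) + f\right) = \left(-12 - 28\right) \left(\left(\left(\sqrt{54 - 224} - 349\right) + 168\right) + 77\right) = - 40 \left(\left(\left(\sqrt{-170} - 349\right) + 168\right) + 77\right) = - 40 \left(\left(\left(i \sqrt{170} - 349\right) + 168\right) + 77\right) = - 40 \left(\left(\left(-349 + i \sqrt{170}\right) + 168\right) + 77\right) = - 40 \left(\left(-181 + i \sqrt{170}\right) + 77\right) = - 40 \left(-104 + i \sqrt{170}\right) = 4160 - 40 i \sqrt{170}$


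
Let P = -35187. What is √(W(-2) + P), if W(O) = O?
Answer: I*√35189 ≈ 187.59*I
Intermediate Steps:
√(W(-2) + P) = √(-2 - 35187) = √(-35189) = I*√35189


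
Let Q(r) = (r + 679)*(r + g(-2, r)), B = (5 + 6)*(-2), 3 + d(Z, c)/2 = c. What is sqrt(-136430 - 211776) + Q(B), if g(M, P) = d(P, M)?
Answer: -21024 + I*sqrt(348206) ≈ -21024.0 + 590.09*I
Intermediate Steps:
d(Z, c) = -6 + 2*c
B = -22 (B = 11*(-2) = -22)
g(M, P) = -6 + 2*M
Q(r) = (-10 + r)*(679 + r) (Q(r) = (r + 679)*(r + (-6 + 2*(-2))) = (679 + r)*(r + (-6 - 4)) = (679 + r)*(r - 10) = (679 + r)*(-10 + r) = (-10 + r)*(679 + r))
sqrt(-136430 - 211776) + Q(B) = sqrt(-136430 - 211776) + (-6790 + (-22)**2 + 669*(-22)) = sqrt(-348206) + (-6790 + 484 - 14718) = I*sqrt(348206) - 21024 = -21024 + I*sqrt(348206)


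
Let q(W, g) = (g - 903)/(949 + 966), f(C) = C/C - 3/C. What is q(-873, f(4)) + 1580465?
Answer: 12106358289/7660 ≈ 1.5805e+6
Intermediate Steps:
f(C) = 1 - 3/C
q(W, g) = -903/1915 + g/1915 (q(W, g) = (-903 + g)/1915 = (-903 + g)*(1/1915) = -903/1915 + g/1915)
q(-873, f(4)) + 1580465 = (-903/1915 + ((-3 + 4)/4)/1915) + 1580465 = (-903/1915 + ((¼)*1)/1915) + 1580465 = (-903/1915 + (1/1915)*(¼)) + 1580465 = (-903/1915 + 1/7660) + 1580465 = -3611/7660 + 1580465 = 12106358289/7660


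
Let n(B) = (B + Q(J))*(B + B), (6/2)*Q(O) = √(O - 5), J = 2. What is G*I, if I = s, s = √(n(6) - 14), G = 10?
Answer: 10*√(58 + 4*I*√3) ≈ 76.293 + 4.5405*I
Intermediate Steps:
Q(O) = √(-5 + O)/3 (Q(O) = √(O - 5)/3 = √(-5 + O)/3)
n(B) = 2*B*(B + I*√3/3) (n(B) = (B + √(-5 + 2)/3)*(B + B) = (B + √(-3)/3)*(2*B) = (B + (I*√3)/3)*(2*B) = (B + I*√3/3)*(2*B) = 2*B*(B + I*√3/3))
s = √(58 + 4*I*√3) (s = √((⅔)*6*(3*6 + I*√3) - 14) = √((⅔)*6*(18 + I*√3) - 14) = √((72 + 4*I*√3) - 14) = √(58 + 4*I*√3) ≈ 7.6293 + 0.45405*I)
I = √(58 + 4*I*√3) ≈ 7.6293 + 0.45405*I
G*I = 10*√(58 + 4*I*√3)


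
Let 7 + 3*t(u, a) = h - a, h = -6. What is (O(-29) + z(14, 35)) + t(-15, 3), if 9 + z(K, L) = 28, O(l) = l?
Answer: -46/3 ≈ -15.333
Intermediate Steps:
t(u, a) = -13/3 - a/3 (t(u, a) = -7/3 + (-6 - a)/3 = -7/3 + (-2 - a/3) = -13/3 - a/3)
z(K, L) = 19 (z(K, L) = -9 + 28 = 19)
(O(-29) + z(14, 35)) + t(-15, 3) = (-29 + 19) + (-13/3 - ⅓*3) = -10 + (-13/3 - 1) = -10 - 16/3 = -46/3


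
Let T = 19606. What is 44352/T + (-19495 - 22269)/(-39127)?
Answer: 1277092844/383561981 ≈ 3.3296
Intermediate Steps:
44352/T + (-19495 - 22269)/(-39127) = 44352/19606 + (-19495 - 22269)/(-39127) = 44352*(1/19606) - 41764*(-1/39127) = 22176/9803 + 41764/39127 = 1277092844/383561981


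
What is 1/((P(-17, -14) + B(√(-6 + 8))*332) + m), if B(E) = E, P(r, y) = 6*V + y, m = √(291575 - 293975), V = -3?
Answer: 1/(4*(-8 + 83*√2 + 5*I*√6)) ≈ 0.0022573 - 0.00025276*I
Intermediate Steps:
m = 20*I*√6 (m = √(-2400) = 20*I*√6 ≈ 48.99*I)
P(r, y) = -18 + y (P(r, y) = 6*(-3) + y = -18 + y)
1/((P(-17, -14) + B(√(-6 + 8))*332) + m) = 1/(((-18 - 14) + √(-6 + 8)*332) + 20*I*√6) = 1/((-32 + √2*332) + 20*I*√6) = 1/((-32 + 332*√2) + 20*I*√6) = 1/(-32 + 332*√2 + 20*I*√6)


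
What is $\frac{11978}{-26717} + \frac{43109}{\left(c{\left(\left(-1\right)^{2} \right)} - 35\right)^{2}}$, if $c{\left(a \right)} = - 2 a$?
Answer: $\frac{1135345271}{36575573} \approx 31.041$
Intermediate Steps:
$\frac{11978}{-26717} + \frac{43109}{\left(c{\left(\left(-1\right)^{2} \right)} - 35\right)^{2}} = \frac{11978}{-26717} + \frac{43109}{\left(- 2 \left(-1\right)^{2} - 35\right)^{2}} = 11978 \left(- \frac{1}{26717}\right) + \frac{43109}{\left(\left(-2\right) 1 - 35\right)^{2}} = - \frac{11978}{26717} + \frac{43109}{\left(-2 - 35\right)^{2}} = - \frac{11978}{26717} + \frac{43109}{\left(-37\right)^{2}} = - \frac{11978}{26717} + \frac{43109}{1369} = \frac{1135345271}{36575573}$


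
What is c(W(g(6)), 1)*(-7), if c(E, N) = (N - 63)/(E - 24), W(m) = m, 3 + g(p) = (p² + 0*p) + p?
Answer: 434/15 ≈ 28.933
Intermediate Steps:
g(p) = -3 + p + p² (g(p) = -3 + ((p² + 0*p) + p) = -3 + ((p² + 0) + p) = -3 + (p² + p) = -3 + (p + p²) = -3 + p + p²)
c(E, N) = (-63 + N)/(-24 + E)
c(W(g(6)), 1)*(-7) = ((-63 + 1)/(-24 + (-3 + 6 + 6²)))*(-7) = (-62/(-24 + (-3 + 6 + 36)))*(-7) = (-62/(-24 + 39))*(-7) = (-62/15)*(-7) = ((1/15)*(-62))*(-7) = -62/15*(-7) = 434/15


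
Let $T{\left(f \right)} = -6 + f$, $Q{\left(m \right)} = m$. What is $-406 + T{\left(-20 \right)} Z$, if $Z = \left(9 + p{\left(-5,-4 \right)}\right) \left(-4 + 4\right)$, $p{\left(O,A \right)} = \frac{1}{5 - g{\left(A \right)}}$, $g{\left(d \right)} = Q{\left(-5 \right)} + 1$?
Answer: $-406$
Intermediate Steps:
$g{\left(d \right)} = -4$ ($g{\left(d \right)} = -5 + 1 = -4$)
$p{\left(O,A \right)} = \frac{1}{9}$ ($p{\left(O,A \right)} = \frac{1}{5 - -4} = \frac{1}{5 + 4} = \frac{1}{9}$)
$Z = 0$ ($Z = \left(9 + \frac{1}{9}\right) \left(-4 + 4\right) = \frac{82}{9} \cdot 0 = 0$)
$-406 + T{\left(-20 \right)} Z = -406 + \left(-6 - 20\right) 0 = -406 - 0 = -406 + 0 = -406$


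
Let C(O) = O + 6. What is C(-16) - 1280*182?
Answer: -232970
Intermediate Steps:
C(O) = 6 + O
C(-16) - 1280*182 = (6 - 16) - 1280*182 = -10 - 232960 = -232970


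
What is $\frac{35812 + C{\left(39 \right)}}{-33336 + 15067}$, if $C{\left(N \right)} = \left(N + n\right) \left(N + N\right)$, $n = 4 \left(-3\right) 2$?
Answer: $- \frac{36982}{18269} \approx -2.0243$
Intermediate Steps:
$n = -24$ ($n = \left(-12\right) 2 = -24$)
$C{\left(N \right)} = 2 N \left(-24 + N\right)$ ($C{\left(N \right)} = \left(N - 24\right) \left(N + N\right) = \left(-24 + N\right) 2 N = 2 N \left(-24 + N\right)$)
$\frac{35812 + C{\left(39 \right)}}{-33336 + 15067} = \frac{35812 + 2 \cdot 39 \left(-24 + 39\right)}{-33336 + 15067} = \frac{35812 + 2 \cdot 39 \cdot 15}{-18269} = \left(35812 + 1170\right) \left(- \frac{1}{18269}\right) = 36982 \left(- \frac{1}{18269}\right) = - \frac{36982}{18269}$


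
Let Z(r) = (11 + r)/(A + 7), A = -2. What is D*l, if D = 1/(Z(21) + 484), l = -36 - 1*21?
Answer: -285/2452 ≈ -0.11623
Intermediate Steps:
l = -57 (l = -36 - 21 = -57)
Z(r) = 11/5 + r/5 (Z(r) = (11 + r)/(-2 + 7) = (11 + r)/5 = (11 + r)*(⅕) = 11/5 + r/5)
D = 5/2452 (D = 1/((11/5 + (⅕)*21) + 484) = 1/((11/5 + 21/5) + 484) = 1/(32/5 + 484) = 1/(2452/5) = 5/2452 ≈ 0.0020392)
D*l = (5/2452)*(-57) = -285/2452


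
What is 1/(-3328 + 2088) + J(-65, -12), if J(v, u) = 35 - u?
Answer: 58279/1240 ≈ 46.999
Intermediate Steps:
1/(-3328 + 2088) + J(-65, -12) = 1/(-3328 + 2088) + (35 - 1*(-12)) = 1/(-1240) + (35 + 12) = -1/1240 + 47 = 58279/1240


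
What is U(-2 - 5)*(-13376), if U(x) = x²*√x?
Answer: -655424*I*√7 ≈ -1.7341e+6*I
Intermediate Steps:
U(x) = x^(5/2)
U(-2 - 5)*(-13376) = (-2 - 5)^(5/2)*(-13376) = (-7)^(5/2)*(-13376) = (49*I*√7)*(-13376) = -655424*I*√7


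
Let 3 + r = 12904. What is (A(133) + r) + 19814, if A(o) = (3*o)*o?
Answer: 85782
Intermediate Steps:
r = 12901 (r = -3 + 12904 = 12901)
A(o) = 3*o²
(A(133) + r) + 19814 = (3*133² + 12901) + 19814 = (3*17689 + 12901) + 19814 = (53067 + 12901) + 19814 = 65968 + 19814 = 85782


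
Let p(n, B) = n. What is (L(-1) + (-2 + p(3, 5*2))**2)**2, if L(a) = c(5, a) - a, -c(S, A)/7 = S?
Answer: 1089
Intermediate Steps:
c(S, A) = -7*S
L(a) = -35 - a (L(a) = -7*5 - a = -35 - a)
(L(-1) + (-2 + p(3, 5*2))**2)**2 = ((-35 - 1*(-1)) + (-2 + 3)**2)**2 = ((-35 + 1) + 1**2)**2 = (-34 + 1)**2 = (-33)**2 = 1089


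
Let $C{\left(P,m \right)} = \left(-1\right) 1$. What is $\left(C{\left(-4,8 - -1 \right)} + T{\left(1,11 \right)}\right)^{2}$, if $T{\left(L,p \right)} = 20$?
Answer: $361$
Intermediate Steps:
$C{\left(P,m \right)} = -1$
$\left(C{\left(-4,8 - -1 \right)} + T{\left(1,11 \right)}\right)^{2} = \left(-1 + 20\right)^{2} = 19^{2} = 361$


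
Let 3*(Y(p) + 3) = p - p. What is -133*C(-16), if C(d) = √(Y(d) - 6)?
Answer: -399*I ≈ -399.0*I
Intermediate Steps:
Y(p) = -3 (Y(p) = -3 + (p - p)/3 = -3 + (⅓)*0 = -3 + 0 = -3)
C(d) = 3*I (C(d) = √(-3 - 6) = √(-9) = 3*I)
-133*C(-16) = -399*I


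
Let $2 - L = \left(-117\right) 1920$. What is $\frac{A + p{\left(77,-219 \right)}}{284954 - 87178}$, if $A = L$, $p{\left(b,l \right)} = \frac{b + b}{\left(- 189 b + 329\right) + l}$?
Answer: $\frac{73738733}{64919972} \approx 1.1358$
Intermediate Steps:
$p{\left(b,l \right)} = \frac{2 b}{329 + l - 189 b}$ ($p{\left(b,l \right)} = \frac{2 b}{\left(329 - 189 b\right) + l} = \frac{2 b}{329 + l - 189 b}$)
$L = 224642$ ($L = 2 - \left(-117\right) 1920 = 2 - -224640 = 2 + 224640 = 224642$)
$A = 224642$
$\frac{A + p{\left(77,-219 \right)}}{284954 - 87178} = \frac{224642 + 2 \cdot 77 \frac{1}{329 - 219 - 14553}}{284954 - 87178} = \frac{224642 + 2 \cdot 77 \frac{1}{329 - 219 - 14553}}{197776} = \left(224642 + 2 \cdot 77 \frac{1}{-14443}\right) \frac{1}{197776} = \left(224642 + 2 \cdot 77 \left(- \frac{1}{14443}\right)\right) \frac{1}{197776} = \left(224642 - \frac{14}{1313}\right) \frac{1}{197776} = \frac{294954932}{1313} \cdot \frac{1}{197776} = \frac{73738733}{64919972}$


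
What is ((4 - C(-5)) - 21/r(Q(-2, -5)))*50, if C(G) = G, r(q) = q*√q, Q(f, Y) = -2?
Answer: 450 - 525*I*√2/2 ≈ 450.0 - 371.23*I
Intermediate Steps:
r(q) = q^(3/2)
((4 - C(-5)) - 21/r(Q(-2, -5)))*50 = ((4 - 1*(-5)) - 21*I*√2/4)*50 = ((4 + 5) - 21*I*√2/4)*50 = (9 - 21*I*√2/4)*50 = 450 - 525*I*√2/2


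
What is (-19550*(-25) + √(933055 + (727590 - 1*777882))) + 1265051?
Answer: 1753801 + √882763 ≈ 1.7547e+6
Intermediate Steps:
(-19550*(-25) + √(933055 + (727590 - 1*777882))) + 1265051 = (488750 + √(933055 + (727590 - 777882))) + 1265051 = (488750 + √(933055 - 50292)) + 1265051 = (488750 + √882763) + 1265051 = 1753801 + √882763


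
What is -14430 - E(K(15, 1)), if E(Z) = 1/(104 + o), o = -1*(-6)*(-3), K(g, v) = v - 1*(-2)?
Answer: -1240981/86 ≈ -14430.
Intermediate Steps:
K(g, v) = 2 + v (K(g, v) = v + 2 = 2 + v)
o = -18 (o = 6*(-3) = -18)
E(Z) = 1/86 (E(Z) = 1/(104 - 18) = 1/86)
-14430 - E(K(15, 1)) = -14430 - 1*1/86 = -14430 - 1/86 = -1240981/86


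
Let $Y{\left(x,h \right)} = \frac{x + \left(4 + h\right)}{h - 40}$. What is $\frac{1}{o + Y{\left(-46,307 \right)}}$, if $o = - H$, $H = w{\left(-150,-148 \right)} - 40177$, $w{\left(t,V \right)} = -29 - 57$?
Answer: $\frac{267}{10750486} \approx 2.4836 \cdot 10^{-5}$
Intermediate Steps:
$w{\left(t,V \right)} = -86$
$Y{\left(x,h \right)} = \frac{4 + h + x}{-40 + h}$
$H = -40263$ ($H = -86 - 40177 = -40263$)
$o = 40263$ ($o = \left(-1\right) \left(-40263\right) = 40263$)
$\frac{1}{o + Y{\left(-46,307 \right)}} = \frac{1}{40263 + \frac{4 + 307 - 46}{-40 + 307}} = \frac{1}{40263 + \frac{1}{267} \cdot 265} = \frac{1}{40263 + \frac{265}{267}} = \frac{1}{\frac{10750486}{267}} = \frac{267}{10750486}$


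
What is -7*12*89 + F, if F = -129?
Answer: -7605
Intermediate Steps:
-7*12*89 + F = -7*12*89 - 129 = -84*89 - 129 = -7476 - 129 = -7605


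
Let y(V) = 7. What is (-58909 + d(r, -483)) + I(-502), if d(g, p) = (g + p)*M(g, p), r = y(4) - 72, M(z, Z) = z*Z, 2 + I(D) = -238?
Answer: -17263609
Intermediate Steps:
I(D) = -240 (I(D) = -2 - 238 = -240)
M(z, Z) = Z*z
r = -65 (r = 7 - 72 = -65)
d(g, p) = g*p*(g + p) (d(g, p) = (g + p)*(p*g) = (g + p)*(g*p) = g*p*(g + p))
(-58909 + d(r, -483)) + I(-502) = (-58909 - 65*(-483)*(-65 - 483)) - 240 = (-58909 - 65*(-483)*(-548)) - 240 = (-58909 - 17204460) - 240 = -17263369 - 240 = -17263609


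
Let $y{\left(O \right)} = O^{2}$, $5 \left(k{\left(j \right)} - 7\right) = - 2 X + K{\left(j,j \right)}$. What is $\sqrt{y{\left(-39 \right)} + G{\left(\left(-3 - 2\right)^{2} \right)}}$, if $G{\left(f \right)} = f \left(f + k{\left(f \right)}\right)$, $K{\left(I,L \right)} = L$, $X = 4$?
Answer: $\sqrt{2406} \approx 49.051$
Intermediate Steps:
$k{\left(j \right)} = \frac{27}{5} + \frac{j}{5}$ ($k{\left(j \right)} = 7 + \frac{\left(-2\right) 4 + j}{5} = 7 + \frac{-8 + j}{5} = 7 + \left(- \frac{8}{5} + \frac{j}{5}\right) = \frac{27}{5} + \frac{j}{5}$)
$G{\left(f \right)} = f \left(\frac{27}{5} + \frac{6 f}{5}\right)$ ($G{\left(f \right)} = f \left(f + \left(\frac{27}{5} + \frac{f}{5}\right)\right) = f \left(\frac{27}{5} + \frac{6 f}{5}\right)$)
$\sqrt{y{\left(-39 \right)} + G{\left(\left(-3 - 2\right)^{2} \right)}} = \sqrt{\left(-39\right)^{2} + \frac{3 \left(-3 - 2\right)^{2} \left(9 + 2 \left(-3 - 2\right)^{2}\right)}{5}} = \sqrt{1521 + \frac{3 \left(-5\right)^{2} \left(9 + 2 \left(-5\right)^{2}\right)}{5}} = \sqrt{1521 + \frac{3}{5} \cdot 25 \left(9 + 2 \cdot 25\right)} = \sqrt{1521 + \frac{3}{5} \cdot 25 \left(9 + 50\right)} = \sqrt{1521 + \frac{3}{5} \cdot 25 \cdot 59} = \sqrt{1521 + 885} = \sqrt{2406}$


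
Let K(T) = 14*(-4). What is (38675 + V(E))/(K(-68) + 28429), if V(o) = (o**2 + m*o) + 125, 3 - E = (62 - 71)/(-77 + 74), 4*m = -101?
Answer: 38800/28373 ≈ 1.3675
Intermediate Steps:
m = -101/4 (m = (1/4)*(-101) = -101/4 ≈ -25.250)
E = 0 (E = 3 - (62 - 71)/(-77 + 74) = 3 - (-9)/(-3) = 3 - (-9)*(-1)/3 = 3 - 1*3 = 3 - 3 = 0)
V(o) = 125 + o**2 - 101*o/4 (V(o) = (o**2 - 101*o/4) + 125 = 125 + o**2 - 101*o/4)
K(T) = -56
(38675 + V(E))/(K(-68) + 28429) = (38675 + (125 + 0**2 - 101/4*0))/(-56 + 28429) = (38675 + (125 + 0 + 0))/28373 = (38675 + 125)*(1/28373) = 38800*(1/28373) = 38800/28373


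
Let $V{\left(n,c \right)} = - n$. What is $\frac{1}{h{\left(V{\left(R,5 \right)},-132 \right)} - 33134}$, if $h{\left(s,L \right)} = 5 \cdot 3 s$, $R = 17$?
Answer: $- \frac{1}{33389} \approx -2.995 \cdot 10^{-5}$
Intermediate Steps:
$h{\left(s,L \right)} = 15 s$
$\frac{1}{h{\left(V{\left(R,5 \right)},-132 \right)} - 33134} = \frac{1}{15 \left(\left(-1\right) 17\right) - 33134} = \frac{1}{15 \left(-17\right) - 33134} = \frac{1}{-255 - 33134} = \frac{1}{-33389} = - \frac{1}{33389}$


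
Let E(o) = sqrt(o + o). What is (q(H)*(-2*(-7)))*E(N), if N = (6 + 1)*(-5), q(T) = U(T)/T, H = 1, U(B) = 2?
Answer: 28*I*sqrt(70) ≈ 234.26*I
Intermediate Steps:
q(T) = 2/T
N = -35 (N = 7*(-5) = -35)
E(o) = sqrt(2)*sqrt(o) (E(o) = sqrt(2*o) = sqrt(2)*sqrt(o))
(q(H)*(-2*(-7)))*E(N) = ((2/1)*(-2*(-7)))*(sqrt(2)*sqrt(-35)) = ((2*1)*14)*(sqrt(2)*(I*sqrt(35))) = (2*14)*(I*sqrt(70)) = 28*(I*sqrt(70)) = 28*I*sqrt(70)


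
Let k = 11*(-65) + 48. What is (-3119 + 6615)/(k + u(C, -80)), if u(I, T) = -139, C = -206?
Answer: -1748/403 ≈ -4.3375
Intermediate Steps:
k = -667 (k = -715 + 48 = -667)
(-3119 + 6615)/(k + u(C, -80)) = (-3119 + 6615)/(-667 - 139) = 3496/(-806) = 3496*(-1/806) = -1748/403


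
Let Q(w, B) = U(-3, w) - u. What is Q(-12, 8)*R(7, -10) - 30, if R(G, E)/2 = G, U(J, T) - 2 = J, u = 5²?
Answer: -394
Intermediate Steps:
u = 25
U(J, T) = 2 + J
Q(w, B) = -26 (Q(w, B) = (2 - 3) - 1*25 = -1 - 25 = -26)
R(G, E) = 2*G
Q(-12, 8)*R(7, -10) - 30 = -52*7 - 30 = -26*14 - 30 = -364 - 30 = -394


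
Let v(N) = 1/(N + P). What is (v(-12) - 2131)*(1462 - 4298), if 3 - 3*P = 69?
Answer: 102741190/17 ≈ 6.0436e+6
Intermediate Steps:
P = -22 (P = 1 - 1/3*69 = 1 - 23 = -22)
v(N) = 1/(-22 + N) (v(N) = 1/(N - 22) = 1/(-22 + N))
(v(-12) - 2131)*(1462 - 4298) = (1/(-22 - 12) - 2131)*(1462 - 4298) = (1/(-34) - 2131)*(-2836) = (-1/34 - 2131)*(-2836) = -72455/34*(-2836) = 102741190/17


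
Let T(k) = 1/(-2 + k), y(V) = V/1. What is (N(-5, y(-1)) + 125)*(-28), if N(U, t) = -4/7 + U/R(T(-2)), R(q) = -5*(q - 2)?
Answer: -31244/9 ≈ -3471.6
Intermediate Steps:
y(V) = V (y(V) = V*1 = V)
R(q) = 10 - 5*q (R(q) = -5*(-2 + q) = 10 - 5*q)
N(U, t) = -4/7 + 4*U/45 (N(U, t) = -4/7 + U/(10 - 5/(-2 - 2)) = -4*⅐ + U/(10 - 5/(-4)) = -4/7 + U/(10 - 5*(-¼)) = -4/7 + U/(10 + 5/4) = -4/7 + U/(45/4) = -4/7 + U*(4/45) = -4/7 + 4*U/45)
(N(-5, y(-1)) + 125)*(-28) = ((-4/7 + (4/45)*(-5)) + 125)*(-28) = ((-4/7 - 4/9) + 125)*(-28) = (-64/63 + 125)*(-28) = (7811/63)*(-28) = -31244/9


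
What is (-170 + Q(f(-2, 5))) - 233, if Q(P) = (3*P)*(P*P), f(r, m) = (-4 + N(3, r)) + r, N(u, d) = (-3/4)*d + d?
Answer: -9815/8 ≈ -1226.9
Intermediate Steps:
N(u, d) = d/4 (N(u, d) = (-3*1/4)*d + d = -3*d/4 + d = d/4)
f(r, m) = -4 + 5*r/4 (f(r, m) = (-4 + r/4) + r = -4 + 5*r/4)
Q(P) = 3*P**3 (Q(P) = (3*P)*P**2 = 3*P**3)
(-170 + Q(f(-2, 5))) - 233 = (-170 + 3*(-4 + (5/4)*(-2))**3) - 233 = (-170 + 3*(-4 - 5/2)**3) - 233 = (-170 + 3*(-13/2)**3) - 233 = (-170 + 3*(-2197/8)) - 233 = (-170 - 6591/8) - 233 = -7951/8 - 233 = -9815/8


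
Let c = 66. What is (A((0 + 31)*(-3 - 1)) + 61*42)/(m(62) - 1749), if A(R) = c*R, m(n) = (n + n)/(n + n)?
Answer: 2811/874 ≈ 3.2162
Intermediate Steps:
m(n) = 1 (m(n) = (2*n)/((2*n)) = (2*n)*(1/(2*n)) = 1)
A(R) = 66*R
(A((0 + 31)*(-3 - 1)) + 61*42)/(m(62) - 1749) = (66*((0 + 31)*(-3 - 1)) + 61*42)/(1 - 1749) = (66*(31*(-4)) + 2562)/(-1748) = (66*(-124) + 2562)*(-1/1748) = (-8184 + 2562)*(-1/1748) = -5622*(-1/1748) = 2811/874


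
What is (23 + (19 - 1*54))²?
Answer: 144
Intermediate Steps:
(23 + (19 - 1*54))² = (23 + (19 - 54))² = (23 - 35)² = (-12)² = 144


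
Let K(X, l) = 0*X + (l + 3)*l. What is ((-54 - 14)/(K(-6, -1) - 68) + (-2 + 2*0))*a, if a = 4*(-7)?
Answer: 144/5 ≈ 28.800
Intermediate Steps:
a = -28
K(X, l) = l*(3 + l) (K(X, l) = 0 + (3 + l)*l = 0 + l*(3 + l) = l*(3 + l))
((-54 - 14)/(K(-6, -1) - 68) + (-2 + 2*0))*a = ((-54 - 14)/(-(3 - 1) - 68) + (-2 + 2*0))*(-28) = (-68/(-1*2 - 68) + (-2 + 0))*(-28) = (-68/(-2 - 68) - 2)*(-28) = (-68/(-70) - 2)*(-28) = (-68*(-1/70) - 2)*(-28) = (34/35 - 2)*(-28) = -36/35*(-28) = 144/5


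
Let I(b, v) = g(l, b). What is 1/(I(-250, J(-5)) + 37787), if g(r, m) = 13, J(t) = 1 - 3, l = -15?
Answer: 1/37800 ≈ 2.6455e-5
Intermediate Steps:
J(t) = -2
I(b, v) = 13
1/(I(-250, J(-5)) + 37787) = 1/(13 + 37787) = 1/37800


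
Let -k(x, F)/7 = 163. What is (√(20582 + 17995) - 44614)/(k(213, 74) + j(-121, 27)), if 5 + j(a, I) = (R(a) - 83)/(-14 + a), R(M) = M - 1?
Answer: 1204578/30901 - 27*√38577/30901 ≈ 38.810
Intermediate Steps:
R(M) = -1 + M
k(x, F) = -1141 (k(x, F) = -7*163 = -1141)
j(a, I) = -5 + (-84 + a)/(-14 + a) (j(a, I) = -5 + ((-1 + a) - 83)/(-14 + a) = -5 + (-84 + a)/(-14 + a))
(√(20582 + 17995) - 44614)/(k(213, 74) + j(-121, 27)) = (√(20582 + 17995) - 44614)/(-1141 + 2*(-7 - 2*(-121))/(-14 - 121)) = (√38577 - 44614)/(-1141 + 2*(-7 + 242)/(-135)) = (-44614 + √38577)/(-1141 + 2*(-1/135)*235) = (-44614 + √38577)/(-1141 - 94/27) = (-44614 + √38577)/(-30901/27) = (-44614 + √38577)*(-27/30901) = 1204578/30901 - 27*√38577/30901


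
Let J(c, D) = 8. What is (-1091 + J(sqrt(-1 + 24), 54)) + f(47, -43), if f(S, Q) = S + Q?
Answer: -1079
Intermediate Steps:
f(S, Q) = Q + S
(-1091 + J(sqrt(-1 + 24), 54)) + f(47, -43) = (-1091 + 8) + (-43 + 47) = -1083 + 4 = -1079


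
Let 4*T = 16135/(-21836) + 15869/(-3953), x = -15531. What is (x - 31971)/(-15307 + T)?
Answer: 1261619620128/406574686351 ≈ 3.1030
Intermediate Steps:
T = -410297139/345270832 (T = (16135/(-21836) + 15869/(-3953))/4 = (16135*(-1/21836) + 15869*(-1/3953))/4 = (-16135/21836 - 15869/3953)/4 = (1/4)*(-410297139/86317708) = -410297139/345270832 ≈ -1.1883)
(x - 31971)/(-15307 + T) = (-15531 - 31971)/(-15307 - 410297139/345270832) = -47502/(-5285470922563/345270832) = -47502*(-345270832/5285470922563) = 1261619620128/406574686351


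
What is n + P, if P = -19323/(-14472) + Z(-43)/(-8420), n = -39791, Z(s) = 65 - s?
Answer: -134681692421/3384840 ≈ -39790.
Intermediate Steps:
P = 4476019/3384840 (P = -19323/(-14472) + (65 - 1*(-43))/(-8420) = -19323*(-1/14472) + (65 + 43)*(-1/8420) = 2147/1608 + 108*(-1/8420) = 2147/1608 - 27/2105 = 4476019/3384840 ≈ 1.3224)
n + P = -39791 + 4476019/3384840 = -134681692421/3384840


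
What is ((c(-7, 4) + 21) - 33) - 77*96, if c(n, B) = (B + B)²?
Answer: -7340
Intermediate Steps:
c(n, B) = 4*B² (c(n, B) = (2*B)² = 4*B²)
((c(-7, 4) + 21) - 33) - 77*96 = ((4*4² + 21) - 33) - 77*96 = ((4*16 + 21) - 33) - 7392 = ((64 + 21) - 33) - 7392 = (85 - 33) - 7392 = 52 - 7392 = -7340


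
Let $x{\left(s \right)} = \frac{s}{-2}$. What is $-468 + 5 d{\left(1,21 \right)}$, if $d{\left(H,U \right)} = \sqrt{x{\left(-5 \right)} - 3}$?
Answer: $-468 + \frac{5 i \sqrt{2}}{2} \approx -468.0 + 3.5355 i$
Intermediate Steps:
$x{\left(s \right)} = - \frac{s}{2}$ ($x{\left(s \right)} = s \left(- \frac{1}{2}\right) = - \frac{s}{2}$)
$d{\left(H,U \right)} = \frac{i \sqrt{2}}{2}$ ($d{\left(H,U \right)} = \sqrt{\left(- \frac{1}{2}\right) \left(-5\right) - 3} = \sqrt{\frac{5}{2} - 3} = \sqrt{- \frac{1}{2}} = \frac{i \sqrt{2}}{2}$)
$-468 + 5 d{\left(1,21 \right)} = -468 + 5 \frac{i \sqrt{2}}{2} = -468 + \frac{5 i \sqrt{2}}{2}$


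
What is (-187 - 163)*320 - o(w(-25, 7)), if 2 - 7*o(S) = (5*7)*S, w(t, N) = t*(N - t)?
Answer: -812002/7 ≈ -1.1600e+5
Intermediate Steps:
o(S) = 2/7 - 5*S (o(S) = 2/7 - 5*7*S/7 = 2/7 - 5*S)
(-187 - 163)*320 - o(w(-25, 7)) = (-187 - 163)*320 - (2/7 - (-125)*(7 - 1*(-25))) = -350*320 - (2/7 - (-125)*(7 + 25)) = -112000 - (2/7 - (-125)*32) = -112000 - (2/7 - 5*(-800)) = -112000 - (2/7 + 4000) = -112000 - 1*28002/7 = -112000 - 28002/7 = -812002/7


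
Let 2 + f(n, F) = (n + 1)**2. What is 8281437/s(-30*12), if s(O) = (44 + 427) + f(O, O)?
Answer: 8281437/129350 ≈ 64.023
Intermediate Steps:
f(n, F) = -2 + (1 + n)**2 (f(n, F) = -2 + (n + 1)**2 = -2 + (1 + n)**2)
s(O) = 469 + (1 + O)**2 (s(O) = (44 + 427) + (-2 + (1 + O)**2) = 471 + (-2 + (1 + O)**2) = 469 + (1 + O)**2)
8281437/s(-30*12) = 8281437/(469 + (1 - 30*12)**2) = 8281437/(469 + (1 - 360)**2) = 8281437/(469 + (-359)**2) = 8281437/(469 + 128881) = 8281437/129350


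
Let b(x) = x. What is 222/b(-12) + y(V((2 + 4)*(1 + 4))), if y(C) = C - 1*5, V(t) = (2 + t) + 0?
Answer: 17/2 ≈ 8.5000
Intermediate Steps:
V(t) = 2 + t
y(C) = -5 + C (y(C) = C - 5 = -5 + C)
222/b(-12) + y(V((2 + 4)*(1 + 4))) = 222/(-12) + (-5 + (2 + (2 + 4)*(1 + 4))) = 222*(-1/12) + (-5 + (2 + 6*5)) = -37/2 + (-5 + (2 + 30)) = -37/2 + (-5 + 32) = -37/2 + 27 = 17/2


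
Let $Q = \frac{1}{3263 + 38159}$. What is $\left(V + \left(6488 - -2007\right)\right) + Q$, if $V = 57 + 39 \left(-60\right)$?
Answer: $\frac{257313465}{41422} \approx 6212.0$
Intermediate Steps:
$Q = \frac{1}{41422} \approx 2.4142 \cdot 10^{-5}$
$V = -2283$ ($V = 57 - 2340 = -2283$)
$\left(V + \left(6488 - -2007\right)\right) + Q = \left(-2283 + \left(6488 - -2007\right)\right) + \frac{1}{41422} = \left(-2283 + \left(6488 + 2007\right)\right) + \frac{1}{41422} = \left(-2283 + 8495\right) + \frac{1}{41422} = 6212 + \frac{1}{41422} = \frac{257313465}{41422}$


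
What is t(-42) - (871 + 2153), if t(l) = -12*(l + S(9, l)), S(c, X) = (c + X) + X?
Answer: -1620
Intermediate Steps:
S(c, X) = c + 2*X (S(c, X) = (X + c) + X = c + 2*X)
t(l) = -108 - 36*l (t(l) = -12*(l + (9 + 2*l)) = -12*(9 + 3*l) = -108 - 36*l)
t(-42) - (871 + 2153) = (-108 - 36*(-42)) - (871 + 2153) = (-108 + 1512) - 1*3024 = 1404 - 3024 = -1620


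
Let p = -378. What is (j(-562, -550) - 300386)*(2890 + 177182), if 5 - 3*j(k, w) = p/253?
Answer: -13684951651944/253 ≈ -5.4091e+10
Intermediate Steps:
j(k, w) = 1643/759 (j(k, w) = 5/3 - (-126)/253 = 5/3 - ⅓*(-378/253) = 5/3 + 126/253 = 1643/759)
(j(-562, -550) - 300386)*(2890 + 177182) = (1643/759 - 300386)*(2890 + 177182) = -227991331/759*180072 = -13684951651944/253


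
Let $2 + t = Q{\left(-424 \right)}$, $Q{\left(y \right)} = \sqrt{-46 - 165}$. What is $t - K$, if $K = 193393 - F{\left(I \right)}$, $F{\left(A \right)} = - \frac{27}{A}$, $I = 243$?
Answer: $- \frac{1740556}{9} + i \sqrt{211} \approx -1.934 \cdot 10^{5} + 14.526 i$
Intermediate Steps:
$Q{\left(y \right)} = i \sqrt{211}$ ($Q{\left(y \right)} = \sqrt{-211} = i \sqrt{211}$)
$t = -2 + i \sqrt{211} \approx -2.0 + 14.526 i$
$K = \frac{1740538}{9}$ ($K = 193393 - - \frac{27}{243} = 193393 - \left(-27\right) \frac{1}{243} = 193393 - - \frac{1}{9} = 193393 + \frac{1}{9} = \frac{1740538}{9} \approx 1.9339 \cdot 10^{5}$)
$t - K = \left(-2 + i \sqrt{211}\right) - \frac{1740538}{9} = - \frac{1740556}{9} + i \sqrt{211}$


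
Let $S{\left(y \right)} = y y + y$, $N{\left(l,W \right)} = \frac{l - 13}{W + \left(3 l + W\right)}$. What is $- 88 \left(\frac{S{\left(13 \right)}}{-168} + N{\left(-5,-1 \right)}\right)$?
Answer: $\frac{110}{51} \approx 2.1569$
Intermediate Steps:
$N{\left(l,W \right)} = \frac{-13 + l}{2 W + 3 l}$ ($N{\left(l,W \right)} = \frac{-13 + l}{W + \left(W + 3 l\right)} = \frac{-13 + l}{2 W + 3 l}$)
$S{\left(y \right)} = y + y^{2}$ ($S{\left(y \right)} = y^{2} + y = y + y^{2}$)
$- 88 \left(\frac{S{\left(13 \right)}}{-168} + N{\left(-5,-1 \right)}\right) = - 88 \left(\frac{13 \left(1 + 13\right)}{-168} + \frac{-13 - 5}{2 \left(-1\right) + 3 \left(-5\right)}\right) = - 88 \left(13 \cdot 14 \left(- \frac{1}{168}\right) + \frac{1}{-2 - 15} \left(-18\right)\right) = - 88 \left(182 \left(- \frac{1}{168}\right) + \frac{1}{-17} \left(-18\right)\right) = - 88 \left(- \frac{13}{12} - - \frac{18}{17}\right) = - 88 \left(- \frac{13}{12} + \frac{18}{17}\right) = \left(-88\right) \left(- \frac{5}{204}\right) = \frac{110}{51}$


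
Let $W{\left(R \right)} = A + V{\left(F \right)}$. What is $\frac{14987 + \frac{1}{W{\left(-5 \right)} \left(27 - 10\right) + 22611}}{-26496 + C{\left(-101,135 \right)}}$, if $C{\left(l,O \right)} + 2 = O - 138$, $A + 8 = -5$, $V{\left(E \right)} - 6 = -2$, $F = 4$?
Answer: $- \frac{336578047}{595159458} \approx -0.56553$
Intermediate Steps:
$V{\left(E \right)} = 4$ ($V{\left(E \right)} = 6 - 2 = 4$)
$A = -13$ ($A = -8 - 5 = -13$)
$W{\left(R \right)} = -9$ ($W{\left(R \right)} = -13 + 4 = -9$)
$C{\left(l,O \right)} = -140 + O$ ($C{\left(l,O \right)} = -2 + \left(O - 138\right) = -2 + \left(-138 + O\right) = -140 + O$)
$\frac{14987 + \frac{1}{W{\left(-5 \right)} \left(27 - 10\right) + 22611}}{-26496 + C{\left(-101,135 \right)}} = \frac{14987 + \frac{1}{- 9 \left(27 - 10\right) + 22611}}{-26496 + \left(-140 + 135\right)} = \frac{14987 + \frac{1}{- 9 \left(27 - 10\right) + 22611}}{-26496 - 5} = \frac{14987 + \frac{1}{\left(-9\right) 17 + 22611}}{-26501} = \left(14987 + \frac{1}{-153 + 22611}\right) \left(- \frac{1}{26501}\right) = \left(14987 + \frac{1}{22458}\right) \left(- \frac{1}{26501}\right) = \frac{336578047}{22458} \left(- \frac{1}{26501}\right) = - \frac{336578047}{595159458}$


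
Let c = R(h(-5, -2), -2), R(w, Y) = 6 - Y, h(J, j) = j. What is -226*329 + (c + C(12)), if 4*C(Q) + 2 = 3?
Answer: -297383/4 ≈ -74346.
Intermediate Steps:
C(Q) = 1/4 (C(Q) = -1/2 + (1/4)*3 = -1/2 + 3/4 = 1/4)
c = 8 (c = 6 - 1*(-2) = 6 + 2 = 8)
-226*329 + (c + C(12)) = -226*329 + (8 + 1/4) = -74354 + 33/4 = -297383/4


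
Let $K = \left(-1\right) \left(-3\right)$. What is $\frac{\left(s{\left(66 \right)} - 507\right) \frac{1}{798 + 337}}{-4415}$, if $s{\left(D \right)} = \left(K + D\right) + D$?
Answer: $\frac{372}{5011025} \approx 7.4236 \cdot 10^{-5}$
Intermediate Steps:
$K = 3$
$s{\left(D \right)} = 3 + 2 D$ ($s{\left(D \right)} = \left(3 + D\right) + D = 3 + 2 D$)
$\frac{\left(s{\left(66 \right)} - 507\right) \frac{1}{798 + 337}}{-4415} = \frac{\left(\left(3 + 2 \cdot 66\right) - 507\right) \frac{1}{798 + 337}}{-4415} = \frac{\left(3 + 132\right) - 507}{1135} \left(- \frac{1}{4415}\right) = \left(135 - 507\right) \frac{1}{1135} \left(- \frac{1}{4415}\right) = \left(-372\right) \frac{1}{1135} \left(- \frac{1}{4415}\right) = \left(- \frac{372}{1135}\right) \left(- \frac{1}{4415}\right) = \frac{372}{5011025}$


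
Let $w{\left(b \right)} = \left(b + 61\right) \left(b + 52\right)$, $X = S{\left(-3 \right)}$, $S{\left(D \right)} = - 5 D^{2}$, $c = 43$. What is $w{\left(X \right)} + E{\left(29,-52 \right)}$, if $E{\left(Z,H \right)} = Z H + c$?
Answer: $-1353$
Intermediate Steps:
$E{\left(Z,H \right)} = 43 + H Z$ ($E{\left(Z,H \right)} = Z H + 43 = H Z + 43 = 43 + H Z$)
$X = -45$ ($X = - 5 \left(-3\right)^{2} = \left(-5\right) 9 = -45$)
$w{\left(b \right)} = \left(52 + b\right) \left(61 + b\right)$ ($w{\left(b \right)} = \left(61 + b\right) \left(52 + b\right) = \left(52 + b\right) \left(61 + b\right)$)
$w{\left(X \right)} + E{\left(29,-52 \right)} = \left(3172 + \left(-45\right)^{2} + 113 \left(-45\right)\right) + \left(43 - 1508\right) = \left(3172 + 2025 - 5085\right) + \left(43 - 1508\right) = 112 - 1465 = -1353$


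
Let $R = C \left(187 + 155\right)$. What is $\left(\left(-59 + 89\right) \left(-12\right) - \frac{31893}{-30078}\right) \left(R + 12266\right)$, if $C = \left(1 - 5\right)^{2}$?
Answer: $- \frac{31917127501}{5013} \approx -6.3669 \cdot 10^{6}$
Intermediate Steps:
$C = 16$ ($C = \left(-4\right)^{2} = 16$)
$R = 5472$ ($R = 16 \left(187 + 155\right) = 16 \cdot 342 = 5472$)
$\left(\left(-59 + 89\right) \left(-12\right) - \frac{31893}{-30078}\right) \left(R + 12266\right) = \left(\left(-59 + 89\right) \left(-12\right) - \frac{31893}{-30078}\right) \left(5472 + 12266\right) = \left(30 \left(-12\right) - - \frac{10631}{10026}\right) 17738 = \left(-360 + \frac{10631}{10026}\right) 17738 = \left(- \frac{3598729}{10026}\right) 17738 = - \frac{31917127501}{5013}$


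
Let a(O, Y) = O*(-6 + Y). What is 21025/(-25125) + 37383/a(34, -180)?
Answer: -840949/124620 ≈ -6.7481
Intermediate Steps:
21025/(-25125) + 37383/a(34, -180) = 21025/(-25125) + 37383/((34*(-6 - 180))) = 21025*(-1/25125) + 37383/((34*(-186))) = -841/1005 + 37383/(-6324) = -841/1005 + 37383*(-1/6324) = -841/1005 - 733/124 = -840949/124620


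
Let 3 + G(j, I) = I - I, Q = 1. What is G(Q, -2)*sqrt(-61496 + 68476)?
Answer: -6*sqrt(1745) ≈ -250.64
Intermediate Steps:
G(j, I) = -3 (G(j, I) = -3 + (I - I) = -3 + 0 = -3)
G(Q, -2)*sqrt(-61496 + 68476) = -3*sqrt(-61496 + 68476) = -6*sqrt(1745)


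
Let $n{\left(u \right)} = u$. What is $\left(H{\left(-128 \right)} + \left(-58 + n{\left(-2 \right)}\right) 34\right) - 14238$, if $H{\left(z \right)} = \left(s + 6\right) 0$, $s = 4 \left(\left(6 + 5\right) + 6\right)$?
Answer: $-16278$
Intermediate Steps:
$s = 68$ ($s = 4 \left(11 + 6\right) = 4 \cdot 17 = 68$)
$H{\left(z \right)} = 0$ ($H{\left(z \right)} = \left(68 + 6\right) 0 = 74 \cdot 0 = 0$)
$\left(H{\left(-128 \right)} + \left(-58 + n{\left(-2 \right)}\right) 34\right) - 14238 = \left(0 + \left(-58 - 2\right) 34\right) - 14238 = \left(0 - 2040\right) - 14238 = -2040 - 14238 = -16278$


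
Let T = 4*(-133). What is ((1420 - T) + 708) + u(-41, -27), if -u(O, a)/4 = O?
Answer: 2824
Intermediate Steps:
u(O, a) = -4*O
T = -532
((1420 - T) + 708) + u(-41, -27) = ((1420 - 1*(-532)) + 708) - 4*(-41) = ((1420 + 532) + 708) + 164 = (1952 + 708) + 164 = 2660 + 164 = 2824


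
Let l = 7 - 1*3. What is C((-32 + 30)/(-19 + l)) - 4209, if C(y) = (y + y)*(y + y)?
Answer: -947009/225 ≈ -4208.9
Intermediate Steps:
l = 4 (l = 7 - 3 = 4)
C(y) = 4*y² (C(y) = (2*y)*(2*y) = 4*y²)
C((-32 + 30)/(-19 + l)) - 4209 = 4*((-32 + 30)/(-19 + 4))² - 4209 = 4*(-2/(-15))² - 4209 = 4*(-2*(-1/15))² - 4209 = 4*(2/15)² - 4209 = 4*(4/225) - 4209 = 16/225 - 4209 = -947009/225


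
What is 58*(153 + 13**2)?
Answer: 18676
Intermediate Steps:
58*(153 + 13**2) = 58*(153 + 169) = 58*322 = 18676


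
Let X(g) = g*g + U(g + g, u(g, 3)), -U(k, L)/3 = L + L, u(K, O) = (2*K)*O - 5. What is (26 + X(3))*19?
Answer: -817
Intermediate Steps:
u(K, O) = -5 + 2*K*O (u(K, O) = 2*K*O - 5 = -5 + 2*K*O)
U(k, L) = -6*L (U(k, L) = -3*(L + L) = -6*L)
X(g) = 30 + g² - 36*g (X(g) = g*g - 6*(-5 + 2*g*3) = g² - 6*(-5 + 6*g) = g² + (30 - 36*g) = 30 + g² - 36*g)
(26 + X(3))*19 = (26 + (30 + 3² - 36*3))*19 = (26 + (30 + 9 - 108))*19 = (26 - 69)*19 = -43*19 = -817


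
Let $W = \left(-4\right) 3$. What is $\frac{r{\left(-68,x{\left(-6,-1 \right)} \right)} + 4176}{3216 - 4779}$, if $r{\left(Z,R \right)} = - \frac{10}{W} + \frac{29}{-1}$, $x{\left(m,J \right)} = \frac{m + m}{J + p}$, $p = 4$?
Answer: $- \frac{24887}{9378} \approx -2.6538$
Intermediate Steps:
$W = -12$
$x{\left(m,J \right)} = \frac{2 m}{4 + J}$ ($x{\left(m,J \right)} = \frac{m + m}{J + 4} = \frac{2 m}{4 + J}$)
$r{\left(Z,R \right)} = - \frac{169}{6}$ ($r{\left(Z,R \right)} = - \frac{10}{-12} + \frac{29}{-1} = \left(-10\right) \left(- \frac{1}{12}\right) + 29 \left(-1\right) = \frac{5}{6} - 29 = - \frac{169}{6}$)
$\frac{r{\left(-68,x{\left(-6,-1 \right)} \right)} + 4176}{3216 - 4779} = \frac{- \frac{169}{6} + 4176}{3216 - 4779} = \frac{24887}{6 \left(-1563\right)} = \frac{24887}{6} \left(- \frac{1}{1563}\right) = - \frac{24887}{9378}$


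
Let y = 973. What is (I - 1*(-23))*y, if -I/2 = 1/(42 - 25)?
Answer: 378497/17 ≈ 22265.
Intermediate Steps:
I = -2/17 (I = -2/(42 - 25) = -2/17 ≈ -0.11765)
(I - 1*(-23))*y = (-2/17 - 1*(-23))*973 = (-2/17 + 23)*973 = (389/17)*973 = 378497/17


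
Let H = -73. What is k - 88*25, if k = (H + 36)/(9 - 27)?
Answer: -39563/18 ≈ -2197.9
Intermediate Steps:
k = 37/18 (k = (-73 + 36)/(9 - 27) = -37/(-18) = -37*(-1/18) = 37/18 ≈ 2.0556)
k - 88*25 = 37/18 - 88*25 = 37/18 - 2200 = -39563/18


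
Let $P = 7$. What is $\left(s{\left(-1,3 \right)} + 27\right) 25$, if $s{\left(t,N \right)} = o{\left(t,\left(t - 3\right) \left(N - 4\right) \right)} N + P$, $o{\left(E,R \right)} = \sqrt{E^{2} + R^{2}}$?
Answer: $850 + 75 \sqrt{17} \approx 1159.2$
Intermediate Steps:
$s{\left(t,N \right)} = 7 + N \sqrt{t^{2} + \left(-4 + N\right)^{2} \left(-3 + t\right)^{2}}$ ($s{\left(t,N \right)} = \sqrt{t^{2} + \left(\left(t - 3\right) \left(N - 4\right)\right)^{2}} N + 7 = \sqrt{t^{2} + \left(\left(-3 + t\right) \left(-4 + N\right)\right)^{2}} N + 7 = \sqrt{t^{2} + \left(\left(-4 + N\right) \left(-3 + t\right)\right)^{2}} N + 7 = \sqrt{t^{2} + \left(-4 + N\right)^{2} \left(-3 + t\right)^{2}} N + 7 = N \sqrt{t^{2} + \left(-4 + N\right)^{2} \left(-3 + t\right)^{2}} + 7 = 7 + N \sqrt{t^{2} + \left(-4 + N\right)^{2} \left(-3 + t\right)^{2}}$)
$\left(s{\left(-1,3 \right)} + 27\right) 25 = \left(\left(7 + 3 \sqrt{\left(-1\right)^{2} + \left(12 - -4 - 9 + 3 \left(-1\right)\right)^{2}}\right) + 27\right) 25 = \left(\left(7 + 3 \sqrt{1 + \left(12 + 4 - 9 - 3\right)^{2}}\right) + 27\right) 25 = \left(\left(7 + 3 \sqrt{1 + 4^{2}}\right) + 27\right) 25 = \left(\left(7 + 3 \sqrt{1 + 16}\right) + 27\right) 25 = \left(\left(7 + 3 \sqrt{17}\right) + 27\right) 25 = \left(34 + 3 \sqrt{17}\right) 25 = 850 + 75 \sqrt{17}$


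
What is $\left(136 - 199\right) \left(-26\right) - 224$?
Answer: $1414$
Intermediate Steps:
$\left(136 - 199\right) \left(-26\right) - 224 = \left(-63\right) \left(-26\right) - 224 = 1638 - 224 = 1414$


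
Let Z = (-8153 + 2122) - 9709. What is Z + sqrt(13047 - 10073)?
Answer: -15740 + sqrt(2974) ≈ -15685.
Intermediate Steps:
Z = -15740 (Z = -6031 - 9709 = -15740)
Z + sqrt(13047 - 10073) = -15740 + sqrt(13047 - 10073) = -15740 + sqrt(2974)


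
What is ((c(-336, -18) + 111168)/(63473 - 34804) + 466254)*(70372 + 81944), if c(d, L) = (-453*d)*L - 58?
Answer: 2035613061088272/28669 ≈ 7.1004e+10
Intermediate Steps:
c(d, L) = -58 - 453*L*d (c(d, L) = -453*L*d - 58 = -58 - 453*L*d)
((c(-336, -18) + 111168)/(63473 - 34804) + 466254)*(70372 + 81944) = (((-58 - 453*(-18)*(-336)) + 111168)/(63473 - 34804) + 466254)*(70372 + 81944) = (((-58 - 2739744) + 111168)/28669 + 466254)*152316 = ((-2739802 + 111168)*(1/28669) + 466254)*152316 = (-2628634*1/28669 + 466254)*152316 = (-2628634/28669 + 466254)*152316 = (13364407292/28669)*152316 = 2035613061088272/28669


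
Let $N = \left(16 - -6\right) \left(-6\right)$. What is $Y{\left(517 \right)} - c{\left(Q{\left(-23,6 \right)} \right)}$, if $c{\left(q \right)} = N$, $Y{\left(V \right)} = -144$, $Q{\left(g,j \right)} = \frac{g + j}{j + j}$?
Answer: $-12$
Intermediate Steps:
$Q{\left(g,j \right)} = \frac{g + j}{2 j}$
$N = -132$ ($N = \left(16 + 6\right) \left(-6\right) = 22 \left(-6\right) = -132$)
$c{\left(q \right)} = -132$
$Y{\left(517 \right)} - c{\left(Q{\left(-23,6 \right)} \right)} = -144 - -132 = -144 + 132 = -12$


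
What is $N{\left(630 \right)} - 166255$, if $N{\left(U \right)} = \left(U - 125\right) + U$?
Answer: $-165120$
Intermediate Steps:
$N{\left(U \right)} = -125 + 2 U$ ($N{\left(U \right)} = \left(-125 + U\right) + U = -125 + 2 U$)
$N{\left(630 \right)} - 166255 = \left(-125 + 2 \cdot 630\right) - 166255 = \left(-125 + 1260\right) - 166255 = 1135 - 166255 = -165120$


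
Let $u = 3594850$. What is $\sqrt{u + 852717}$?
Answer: $\sqrt{4447567} \approx 2108.9$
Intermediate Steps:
$\sqrt{u + 852717} = \sqrt{3594850 + 852717} = \sqrt{4447567}$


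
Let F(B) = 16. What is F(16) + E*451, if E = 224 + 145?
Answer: 166435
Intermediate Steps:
E = 369
F(16) + E*451 = 16 + 369*451 = 16 + 166419 = 166435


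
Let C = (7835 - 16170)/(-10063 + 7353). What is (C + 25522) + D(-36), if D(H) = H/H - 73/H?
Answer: 249052177/9756 ≈ 25528.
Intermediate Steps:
D(H) = 1 - 73/H
C = 1667/542 (C = -8335/(-2710) = -8335*(-1/2710) = 1667/542 ≈ 3.0756)
(C + 25522) + D(-36) = (1667/542 + 25522) + (-73 - 36)/(-36) = 13834591/542 - 1/36*(-109) = 13834591/542 + 109/36 = 249052177/9756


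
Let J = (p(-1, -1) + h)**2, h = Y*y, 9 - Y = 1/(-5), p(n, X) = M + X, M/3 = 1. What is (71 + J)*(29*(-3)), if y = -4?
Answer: -2788437/25 ≈ -1.1154e+5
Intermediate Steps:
M = 3 (M = 3*1 = 3)
p(n, X) = 3 + X
Y = 46/5 (Y = 9 - 1/(-5) = 9 - 1*(-1/5) = 9 + 1/5 = 46/5 ≈ 9.2000)
h = -184/5 (h = (46/5)*(-4) = -184/5 ≈ -36.800)
J = 30276/25 (J = ((3 - 1) - 184/5)**2 = (2 - 184/5)**2 = (-174/5)**2 = 30276/25 ≈ 1211.0)
(71 + J)*(29*(-3)) = (71 + 30276/25)*(29*(-3)) = (32051/25)*(-87) = -2788437/25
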